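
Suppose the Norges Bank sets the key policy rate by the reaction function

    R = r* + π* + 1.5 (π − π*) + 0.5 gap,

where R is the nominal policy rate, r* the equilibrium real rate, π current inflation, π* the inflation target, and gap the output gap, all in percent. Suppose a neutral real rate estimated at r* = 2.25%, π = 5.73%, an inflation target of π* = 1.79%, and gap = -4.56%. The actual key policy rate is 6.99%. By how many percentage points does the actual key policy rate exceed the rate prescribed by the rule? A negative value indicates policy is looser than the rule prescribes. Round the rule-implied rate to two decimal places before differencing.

R = 2.25 + 1.79 + 1.5 × (5.73 − 1.79) + 0.5 × (-4.56)
   = 2.25 + 1.79 + 5.91 − 2.28 = 7.67
Deviation = 6.99 − 7.67 = -0.68 pp.

-0.68 pp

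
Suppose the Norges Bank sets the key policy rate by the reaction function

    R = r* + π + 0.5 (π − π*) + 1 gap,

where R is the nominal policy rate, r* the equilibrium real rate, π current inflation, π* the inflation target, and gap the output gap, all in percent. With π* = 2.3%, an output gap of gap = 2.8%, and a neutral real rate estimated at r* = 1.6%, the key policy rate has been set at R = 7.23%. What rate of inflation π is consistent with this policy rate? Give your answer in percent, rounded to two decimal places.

2.65%

Collecting π: R = r* + (1 + 0.5) π − 0.5 π* + 1 gap
1.5 π = 7.23 − 1.6 + 0.5 × 2.3 − 1 × 2.8 = 3.98
π = 3.98 / 1.5 = 2.65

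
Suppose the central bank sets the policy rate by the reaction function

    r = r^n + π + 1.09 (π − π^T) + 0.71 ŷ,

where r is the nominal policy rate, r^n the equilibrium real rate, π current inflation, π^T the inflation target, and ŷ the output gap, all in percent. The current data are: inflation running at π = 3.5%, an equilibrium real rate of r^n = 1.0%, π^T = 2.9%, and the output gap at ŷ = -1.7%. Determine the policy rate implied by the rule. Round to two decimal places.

r = 1.0 + 3.5 + 1.09 × (3.5 − 2.9) + 0.71 × (-1.7)
   = 1.0 + 3.5 + 0.654 − 1.207 = 3.95

3.95%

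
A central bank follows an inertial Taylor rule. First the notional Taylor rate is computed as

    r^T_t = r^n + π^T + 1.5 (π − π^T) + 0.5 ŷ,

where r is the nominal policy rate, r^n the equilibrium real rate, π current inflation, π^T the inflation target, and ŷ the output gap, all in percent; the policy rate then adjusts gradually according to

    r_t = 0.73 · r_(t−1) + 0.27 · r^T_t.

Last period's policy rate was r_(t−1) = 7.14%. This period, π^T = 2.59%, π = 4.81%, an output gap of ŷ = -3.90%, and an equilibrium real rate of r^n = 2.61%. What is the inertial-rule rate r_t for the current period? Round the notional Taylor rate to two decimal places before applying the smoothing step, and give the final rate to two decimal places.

r^T_t = 2.61 + 2.59 + 1.5 × (4.81 − 2.59) + 0.5 × (-3.90)
   = 2.61 + 2.59 + 3.33 − 1.95 = 6.58
r_t = 0.73 × 7.14 + 0.27 × 6.58 = 5.2122 + 1.7766 = 6.99

6.99%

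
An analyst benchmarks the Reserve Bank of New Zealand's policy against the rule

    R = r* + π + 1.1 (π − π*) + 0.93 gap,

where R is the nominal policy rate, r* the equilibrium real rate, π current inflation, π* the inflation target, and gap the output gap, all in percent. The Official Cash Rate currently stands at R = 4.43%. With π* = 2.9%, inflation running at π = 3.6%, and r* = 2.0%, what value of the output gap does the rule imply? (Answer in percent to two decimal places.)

-2.09%

0.93 gap = 4.43 − 2.0 − 3.6 − 1.1 × (3.6 − 2.9) = -1.94
gap = -1.94 / 0.93 = -2.09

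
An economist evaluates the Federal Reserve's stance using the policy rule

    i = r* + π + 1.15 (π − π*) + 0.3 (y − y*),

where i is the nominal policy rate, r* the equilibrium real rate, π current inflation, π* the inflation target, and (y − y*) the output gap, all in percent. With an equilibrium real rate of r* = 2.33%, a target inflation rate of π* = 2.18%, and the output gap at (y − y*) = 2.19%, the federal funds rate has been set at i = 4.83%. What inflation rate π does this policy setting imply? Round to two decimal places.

Collecting π: i = r* + (1 + 1.15) π − 1.15 π* + 0.3 (y − y*)
2.15 π = 4.83 − 2.33 + 1.15 × 2.18 − 0.3 × 2.19 = 4.35
π = 4.35 / 2.15 = 2.02

2.02%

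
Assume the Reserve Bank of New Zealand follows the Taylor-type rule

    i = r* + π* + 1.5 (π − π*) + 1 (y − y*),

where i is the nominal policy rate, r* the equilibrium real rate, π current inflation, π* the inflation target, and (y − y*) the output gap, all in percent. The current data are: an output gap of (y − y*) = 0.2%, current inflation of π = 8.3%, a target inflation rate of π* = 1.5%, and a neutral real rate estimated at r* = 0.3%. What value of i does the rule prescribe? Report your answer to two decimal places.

i = 0.3 + 1.5 + 1.5 × (8.3 − 1.5) + 1 × 0.2
   = 0.3 + 1.5 + 10.2 + 0.2 = 12.20

12.20%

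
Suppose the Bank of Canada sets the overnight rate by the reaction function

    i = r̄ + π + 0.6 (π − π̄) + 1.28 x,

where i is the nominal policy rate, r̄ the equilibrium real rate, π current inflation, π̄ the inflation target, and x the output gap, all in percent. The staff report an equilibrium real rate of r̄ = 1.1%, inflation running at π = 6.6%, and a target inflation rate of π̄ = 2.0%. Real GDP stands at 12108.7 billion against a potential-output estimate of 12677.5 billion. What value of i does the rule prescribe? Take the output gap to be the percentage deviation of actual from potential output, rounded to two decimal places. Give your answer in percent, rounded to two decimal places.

Output gap = 100 × (12108.7 − 12677.5) / 12677.5 = -4.49%.
i = 1.10 + 6.60 + 0.6 × (6.60 − 2.00) + 1.28 × (-4.49)
   = 1.10 + 6.6 + 2.76 − 5.7472 = 4.71

4.71%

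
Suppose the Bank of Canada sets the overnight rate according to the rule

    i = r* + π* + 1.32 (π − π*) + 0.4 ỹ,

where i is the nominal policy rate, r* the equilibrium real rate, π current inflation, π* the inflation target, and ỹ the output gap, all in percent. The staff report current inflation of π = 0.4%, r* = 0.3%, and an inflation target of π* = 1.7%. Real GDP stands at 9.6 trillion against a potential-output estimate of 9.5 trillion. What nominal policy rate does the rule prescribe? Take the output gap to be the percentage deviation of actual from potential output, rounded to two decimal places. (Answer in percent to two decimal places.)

Output gap = 100 × (9.6 − 9.5) / 9.5 = 1.05%.
i = 0.30 + 1.70 + 1.32 × (0.40 − 1.70) + 0.4 × 1.05
   = 0.30 + 1.7 − 1.716 + 0.42 = 0.70

0.70%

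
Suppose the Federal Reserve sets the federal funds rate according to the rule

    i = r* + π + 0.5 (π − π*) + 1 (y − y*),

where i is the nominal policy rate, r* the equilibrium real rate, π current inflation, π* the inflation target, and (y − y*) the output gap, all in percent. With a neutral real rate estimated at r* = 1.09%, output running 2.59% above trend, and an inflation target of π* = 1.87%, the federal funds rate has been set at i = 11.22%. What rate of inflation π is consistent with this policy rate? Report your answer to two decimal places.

5.65%

Output 2.59% above potential → (y − y*) = 2.59.
Collecting π: i = r* + (1 + 0.5) π − 0.5 π* + 1 (y − y*)
1.5 π = 11.22 − 1.09 + 0.5 × 1.87 − 1 × 2.59 = 8.475
π = 8.475 / 1.5 = 5.65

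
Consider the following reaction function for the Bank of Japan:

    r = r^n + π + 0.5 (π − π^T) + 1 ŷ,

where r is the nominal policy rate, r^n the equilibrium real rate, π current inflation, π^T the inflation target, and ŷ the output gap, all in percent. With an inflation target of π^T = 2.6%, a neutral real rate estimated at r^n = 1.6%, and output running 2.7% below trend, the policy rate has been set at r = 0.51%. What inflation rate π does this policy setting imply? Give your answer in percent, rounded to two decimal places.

Output 2.7% below potential → ŷ = -2.7.
Collecting π: r = r^n + (1 + 0.5) π − 0.5 π^T + 1 ŷ
1.5 π = 0.51 − 1.6 + 0.5 × 2.6 − 1 × (-2.7) = 2.91
π = 2.91 / 1.5 = 1.94

1.94%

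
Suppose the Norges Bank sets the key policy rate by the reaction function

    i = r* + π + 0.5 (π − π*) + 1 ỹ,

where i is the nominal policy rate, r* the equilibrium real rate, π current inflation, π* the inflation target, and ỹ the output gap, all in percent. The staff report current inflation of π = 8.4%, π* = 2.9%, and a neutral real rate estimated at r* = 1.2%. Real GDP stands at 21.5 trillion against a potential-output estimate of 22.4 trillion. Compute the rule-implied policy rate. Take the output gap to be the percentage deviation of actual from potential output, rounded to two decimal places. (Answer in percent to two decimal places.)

Output gap = 100 × (21.5 − 22.4) / 22.4 = -4.02%.
i = 1.20 + 8.40 + 0.5 × (8.40 − 2.90) + 1 × (-4.02)
   = 1.20 + 8.4 + 2.75 − 4.02 = 8.33

8.33%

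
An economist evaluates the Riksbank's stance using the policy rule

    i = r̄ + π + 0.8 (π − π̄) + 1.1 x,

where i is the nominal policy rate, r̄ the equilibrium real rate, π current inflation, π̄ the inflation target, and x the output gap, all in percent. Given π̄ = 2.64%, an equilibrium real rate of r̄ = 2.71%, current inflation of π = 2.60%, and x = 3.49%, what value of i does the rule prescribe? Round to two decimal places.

9.12%

i = 2.71 + 2.60 + 0.8 × (2.60 − 2.64) + 1.1 × 3.49
   = 2.71 + 2.6 − 0.032 + 3.839 = 9.12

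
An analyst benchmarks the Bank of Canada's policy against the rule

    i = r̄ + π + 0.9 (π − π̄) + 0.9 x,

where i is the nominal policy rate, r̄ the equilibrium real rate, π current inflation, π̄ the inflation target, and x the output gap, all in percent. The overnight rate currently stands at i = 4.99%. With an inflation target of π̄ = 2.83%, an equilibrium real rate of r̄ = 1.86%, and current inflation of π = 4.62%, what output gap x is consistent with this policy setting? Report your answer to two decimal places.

0.9 x = 4.99 − 1.86 − 4.62 − 0.9 × (4.62 − 2.83) = -3.101
x = -3.101 / 0.9 = -3.45

-3.45%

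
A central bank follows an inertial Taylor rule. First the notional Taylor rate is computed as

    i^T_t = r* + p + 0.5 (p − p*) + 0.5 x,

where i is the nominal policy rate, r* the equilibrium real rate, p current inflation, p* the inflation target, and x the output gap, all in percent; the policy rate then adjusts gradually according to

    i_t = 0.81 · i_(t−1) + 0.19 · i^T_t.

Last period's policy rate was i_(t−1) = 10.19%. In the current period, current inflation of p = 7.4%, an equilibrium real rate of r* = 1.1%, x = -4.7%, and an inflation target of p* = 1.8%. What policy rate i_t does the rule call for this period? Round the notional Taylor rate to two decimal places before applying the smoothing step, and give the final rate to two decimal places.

9.95%

i^T_t = 1.1 + 7.4 + 0.5 × (7.4 − 1.8) + 0.5 × (-4.7)
   = 1.1 + 7.4 + 2.8 − 2.35 = 8.95
i_t = 0.81 × 10.19 + 0.19 × 8.95 = 8.2539 + 1.7005 = 9.95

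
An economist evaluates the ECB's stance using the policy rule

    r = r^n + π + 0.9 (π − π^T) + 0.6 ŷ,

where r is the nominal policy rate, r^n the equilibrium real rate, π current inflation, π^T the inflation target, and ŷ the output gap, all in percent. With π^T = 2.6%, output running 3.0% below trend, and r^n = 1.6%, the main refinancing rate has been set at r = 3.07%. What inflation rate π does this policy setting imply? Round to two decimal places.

2.95%

Output 3.0% below potential → ŷ = -3.0.
Collecting π: r = r^n + (1 + 0.9) π − 0.9 π^T + 0.6 ŷ
1.9 π = 3.07 − 1.6 + 0.9 × 2.6 − 0.6 × (-3.0) = 5.61
π = 5.61 / 1.9 = 2.95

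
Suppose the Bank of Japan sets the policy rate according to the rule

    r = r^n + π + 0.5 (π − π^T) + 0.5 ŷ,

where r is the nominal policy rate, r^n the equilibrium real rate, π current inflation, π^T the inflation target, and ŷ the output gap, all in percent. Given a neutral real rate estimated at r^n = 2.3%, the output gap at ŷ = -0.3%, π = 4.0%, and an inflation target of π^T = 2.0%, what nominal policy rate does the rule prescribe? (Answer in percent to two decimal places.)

7.15%

r = 2.3 + 4.0 + 0.5 × (4.0 − 2.0) + 0.5 × (-0.3)
   = 2.3 + 4 + 1 − 0.15 = 7.15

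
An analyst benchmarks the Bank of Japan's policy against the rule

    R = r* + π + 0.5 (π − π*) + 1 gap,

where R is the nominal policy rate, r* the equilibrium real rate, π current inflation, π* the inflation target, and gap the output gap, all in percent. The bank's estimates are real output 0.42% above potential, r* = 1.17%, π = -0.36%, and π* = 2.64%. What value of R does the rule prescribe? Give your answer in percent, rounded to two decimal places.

-0.27%

Output 0.42% above potential → gap = 0.42.
R = 1.17 + (-0.36) + 0.5 × (-0.36 − 2.64) + 1 × 0.42
   = 1.17 − 0.36 − 1.5 + 0.42 = -0.27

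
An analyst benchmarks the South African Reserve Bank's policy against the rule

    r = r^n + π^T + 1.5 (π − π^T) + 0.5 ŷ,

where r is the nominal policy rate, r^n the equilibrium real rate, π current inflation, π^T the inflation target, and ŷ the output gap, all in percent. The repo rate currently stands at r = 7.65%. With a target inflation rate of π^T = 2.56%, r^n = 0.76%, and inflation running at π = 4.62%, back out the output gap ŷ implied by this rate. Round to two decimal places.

0.5 ŷ = 7.65 − 0.76 − 2.56 − 1.5 × (4.62 − 2.56) = 1.24
ŷ = 1.24 / 0.5 = 2.48

2.48%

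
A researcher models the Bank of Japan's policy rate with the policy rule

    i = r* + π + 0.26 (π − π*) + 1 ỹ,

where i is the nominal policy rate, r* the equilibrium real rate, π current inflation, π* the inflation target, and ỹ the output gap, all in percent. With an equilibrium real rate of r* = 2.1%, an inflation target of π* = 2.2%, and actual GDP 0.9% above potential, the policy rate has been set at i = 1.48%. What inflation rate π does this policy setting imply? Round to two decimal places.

Output 0.9% above potential → ỹ = 0.9.
Collecting π: i = r* + (1 + 0.26) π − 0.26 π* + 1 ỹ
1.26 π = 1.48 − 2.1 + 0.26 × 2.2 − 1 × 0.9 = -0.948
π = -0.948 / 1.26 = -0.75

-0.75%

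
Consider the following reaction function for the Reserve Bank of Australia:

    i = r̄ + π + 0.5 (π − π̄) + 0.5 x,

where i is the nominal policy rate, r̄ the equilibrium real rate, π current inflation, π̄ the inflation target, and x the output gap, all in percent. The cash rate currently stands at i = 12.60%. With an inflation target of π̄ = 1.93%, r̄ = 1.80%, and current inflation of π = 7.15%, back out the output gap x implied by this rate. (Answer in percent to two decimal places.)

0.5 x = 12.60 − 1.80 − 7.15 − 0.5 × (7.15 − 1.93) = 1.04
x = 1.04 / 0.5 = 2.08

2.08%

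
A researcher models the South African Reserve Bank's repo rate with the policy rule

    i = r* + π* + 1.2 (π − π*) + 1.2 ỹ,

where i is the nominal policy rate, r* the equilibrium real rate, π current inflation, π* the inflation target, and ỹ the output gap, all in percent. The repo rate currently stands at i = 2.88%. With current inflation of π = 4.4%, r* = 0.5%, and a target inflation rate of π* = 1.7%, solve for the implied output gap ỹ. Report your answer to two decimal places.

1.2 ỹ = 2.88 − 0.5 − 1.7 − 1.2 × (4.4 − 1.7) = -2.56
ỹ = -2.56 / 1.2 = -2.13

-2.13%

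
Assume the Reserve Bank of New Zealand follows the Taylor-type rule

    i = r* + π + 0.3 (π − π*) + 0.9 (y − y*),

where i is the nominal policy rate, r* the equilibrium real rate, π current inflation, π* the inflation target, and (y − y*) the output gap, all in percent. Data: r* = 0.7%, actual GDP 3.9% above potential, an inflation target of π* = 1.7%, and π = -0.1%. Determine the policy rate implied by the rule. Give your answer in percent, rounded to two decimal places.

3.57%

Output 3.9% above potential → (y − y*) = 3.9.
i = 0.7 + (-0.1) + 0.3 × (-0.1 − 1.7) + 0.9 × 3.9
   = 0.7 − 0.1 − 0.54 + 3.51 = 3.57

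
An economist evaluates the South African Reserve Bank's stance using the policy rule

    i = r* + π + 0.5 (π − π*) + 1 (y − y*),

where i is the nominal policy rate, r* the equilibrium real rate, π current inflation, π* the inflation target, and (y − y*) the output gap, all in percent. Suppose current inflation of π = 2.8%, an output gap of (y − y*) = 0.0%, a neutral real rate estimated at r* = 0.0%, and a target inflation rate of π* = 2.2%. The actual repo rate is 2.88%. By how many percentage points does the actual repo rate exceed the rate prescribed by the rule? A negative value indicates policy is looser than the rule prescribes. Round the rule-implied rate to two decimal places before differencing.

i = 0.0 + 2.8 + 0.5 × (2.8 − 2.2) + 1 × 0.0
   = 0.0 + 2.8 + 0.3 + 0 = 3.10
Deviation = 2.88 − 3.10 = -0.22 pp.

-0.22 pp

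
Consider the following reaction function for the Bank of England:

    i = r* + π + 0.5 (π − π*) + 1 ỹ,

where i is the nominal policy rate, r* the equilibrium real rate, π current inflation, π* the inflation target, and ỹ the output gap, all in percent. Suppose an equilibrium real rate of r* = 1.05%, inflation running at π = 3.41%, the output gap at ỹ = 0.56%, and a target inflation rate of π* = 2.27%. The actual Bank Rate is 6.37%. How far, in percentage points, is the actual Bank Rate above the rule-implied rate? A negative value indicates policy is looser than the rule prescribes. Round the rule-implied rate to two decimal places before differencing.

0.78 pp

i = 1.05 + 3.41 + 0.5 × (3.41 − 2.27) + 1 × 0.56
   = 1.05 + 3.41 + 0.57 + 0.56 = 5.59
Deviation = 6.37 − 5.59 = 0.78 pp.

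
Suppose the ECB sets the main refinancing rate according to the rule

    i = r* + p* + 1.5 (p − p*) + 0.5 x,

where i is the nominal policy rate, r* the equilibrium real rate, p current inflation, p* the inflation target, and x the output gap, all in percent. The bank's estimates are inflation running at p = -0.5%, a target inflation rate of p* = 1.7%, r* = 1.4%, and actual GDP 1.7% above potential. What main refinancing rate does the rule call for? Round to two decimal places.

0.65%

Output 1.7% above potential → x = 1.7.
i = 1.4 + 1.7 + 1.5 × (-0.5 − 1.7) + 0.5 × 1.7
   = 1.4 + 1.7 − 3.3 + 0.85 = 0.65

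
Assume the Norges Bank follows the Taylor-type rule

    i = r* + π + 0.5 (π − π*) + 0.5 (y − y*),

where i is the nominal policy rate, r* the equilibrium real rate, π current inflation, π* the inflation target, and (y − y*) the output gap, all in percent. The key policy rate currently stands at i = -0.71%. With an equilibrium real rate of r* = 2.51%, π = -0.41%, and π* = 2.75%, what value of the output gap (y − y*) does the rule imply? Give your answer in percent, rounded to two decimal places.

0.5 (y − y*) = -0.71 − 2.51 − (-0.41) − 0.5 × ((-0.41) − 2.75) = -1.23
(y − y*) = -1.23 / 0.5 = -2.46

-2.46%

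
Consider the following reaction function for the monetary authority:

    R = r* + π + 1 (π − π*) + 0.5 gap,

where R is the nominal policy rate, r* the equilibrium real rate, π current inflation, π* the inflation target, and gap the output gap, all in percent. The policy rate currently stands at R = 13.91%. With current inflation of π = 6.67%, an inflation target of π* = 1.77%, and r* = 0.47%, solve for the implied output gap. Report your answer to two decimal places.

0.5 gap = 13.91 − 0.47 − 6.67 − 1 × (6.67 − 1.77) = 1.87
gap = 1.87 / 0.5 = 3.74

3.74%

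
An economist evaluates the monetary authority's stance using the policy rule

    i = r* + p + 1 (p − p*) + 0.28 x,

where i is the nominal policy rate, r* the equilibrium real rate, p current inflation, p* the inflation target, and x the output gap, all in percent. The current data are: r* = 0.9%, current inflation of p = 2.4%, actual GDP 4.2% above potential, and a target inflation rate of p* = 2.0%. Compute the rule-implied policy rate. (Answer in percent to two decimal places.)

Output 4.2% above potential → x = 4.2.
i = 0.9 + 2.4 + 1 × (2.4 − 2.0) + 0.28 × 4.2
   = 0.9 + 2.4 + 0.4 + 1.176 = 4.88

4.88%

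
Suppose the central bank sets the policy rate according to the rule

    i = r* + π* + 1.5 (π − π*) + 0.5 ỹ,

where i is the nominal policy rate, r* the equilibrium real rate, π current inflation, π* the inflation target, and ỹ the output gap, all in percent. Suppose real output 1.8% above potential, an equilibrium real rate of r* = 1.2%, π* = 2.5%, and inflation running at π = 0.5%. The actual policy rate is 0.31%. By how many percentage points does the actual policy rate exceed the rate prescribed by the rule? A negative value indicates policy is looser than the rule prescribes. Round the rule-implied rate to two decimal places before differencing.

-1.29 pp

Output 1.8% above potential → ỹ = 1.8.
i = 1.2 + 2.5 + 1.5 × (0.5 − 2.5) + 0.5 × 1.8
   = 1.2 + 2.5 − 3 + 0.9 = 1.60
Deviation = 0.31 − 1.60 = -1.29 pp.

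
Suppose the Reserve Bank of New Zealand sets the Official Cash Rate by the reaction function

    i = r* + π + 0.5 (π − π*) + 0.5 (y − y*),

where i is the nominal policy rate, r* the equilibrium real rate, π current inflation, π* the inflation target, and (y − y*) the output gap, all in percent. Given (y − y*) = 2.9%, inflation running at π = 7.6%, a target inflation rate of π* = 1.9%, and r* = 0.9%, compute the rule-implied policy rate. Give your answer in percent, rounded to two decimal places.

12.80%

i = 0.9 + 7.6 + 0.5 × (7.6 − 1.9) + 0.5 × 2.9
   = 0.9 + 7.6 + 2.85 + 1.45 = 12.80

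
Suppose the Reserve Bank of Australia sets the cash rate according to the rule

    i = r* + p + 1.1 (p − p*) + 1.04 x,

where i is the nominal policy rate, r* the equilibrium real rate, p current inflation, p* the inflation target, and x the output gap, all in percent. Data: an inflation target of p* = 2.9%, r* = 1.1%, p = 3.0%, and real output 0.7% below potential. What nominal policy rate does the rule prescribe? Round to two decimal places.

Output 0.7% below potential → x = -0.7.
i = 1.1 + 3.0 + 1.1 × (3.0 − 2.9) + 1.04 × (-0.7)
   = 1.1 + 3 + 0.11 − 0.728 = 3.48

3.48%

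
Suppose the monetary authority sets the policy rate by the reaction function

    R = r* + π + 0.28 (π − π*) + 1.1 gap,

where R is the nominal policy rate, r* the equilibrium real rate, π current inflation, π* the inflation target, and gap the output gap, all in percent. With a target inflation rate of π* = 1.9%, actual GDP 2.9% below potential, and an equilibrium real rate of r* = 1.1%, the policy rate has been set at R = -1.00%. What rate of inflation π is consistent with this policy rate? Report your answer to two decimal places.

1.27%

Output 2.9% below potential → gap = -2.9.
Collecting π: R = r* + (1 + 0.28) π − 0.28 π* + 1.1 gap
1.28 π = -1.00 − 1.1 + 0.28 × 1.9 − 1.1 × (-2.9) = 1.622
π = 1.622 / 1.28 = 1.27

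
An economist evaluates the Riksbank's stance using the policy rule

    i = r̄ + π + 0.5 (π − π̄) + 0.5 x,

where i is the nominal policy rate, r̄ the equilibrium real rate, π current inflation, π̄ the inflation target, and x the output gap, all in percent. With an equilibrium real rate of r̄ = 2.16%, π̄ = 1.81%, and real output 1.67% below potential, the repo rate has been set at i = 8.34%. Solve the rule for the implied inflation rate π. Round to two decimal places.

5.28%

Output 1.67% below potential → x = -1.67.
Collecting π: i = r̄ + (1 + 0.5) π − 0.5 π̄ + 0.5 x
1.5 π = 8.34 − 2.16 + 0.5 × 1.81 − 0.5 × (-1.67) = 7.92
π = 7.92 / 1.5 = 5.28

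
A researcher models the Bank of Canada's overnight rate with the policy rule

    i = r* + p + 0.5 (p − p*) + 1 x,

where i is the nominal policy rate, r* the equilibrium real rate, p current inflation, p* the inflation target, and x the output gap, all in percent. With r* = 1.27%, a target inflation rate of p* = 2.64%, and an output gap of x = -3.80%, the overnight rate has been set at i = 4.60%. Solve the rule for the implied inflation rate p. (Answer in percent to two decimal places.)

Collecting p: i = r* + (1 + 0.5) p − 0.5 p* + 1 x
1.5 p = 4.60 − 1.27 + 0.5 × 2.64 − 1 × (-3.80) = 8.45
p = 8.45 / 1.5 = 5.63

5.63%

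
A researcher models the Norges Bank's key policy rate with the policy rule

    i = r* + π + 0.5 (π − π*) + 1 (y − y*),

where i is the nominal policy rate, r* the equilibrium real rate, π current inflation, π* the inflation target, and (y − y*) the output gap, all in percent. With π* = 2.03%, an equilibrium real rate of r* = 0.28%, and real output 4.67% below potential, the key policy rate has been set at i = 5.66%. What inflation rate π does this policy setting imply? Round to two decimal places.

Output 4.67% below potential → (y − y*) = -4.67.
Collecting π: i = r* + (1 + 0.5) π − 0.5 π* + 1 (y − y*)
1.5 π = 5.66 − 0.28 + 0.5 × 2.03 − 1 × (-4.67) = 11.065
π = 11.065 / 1.5 = 7.38

7.38%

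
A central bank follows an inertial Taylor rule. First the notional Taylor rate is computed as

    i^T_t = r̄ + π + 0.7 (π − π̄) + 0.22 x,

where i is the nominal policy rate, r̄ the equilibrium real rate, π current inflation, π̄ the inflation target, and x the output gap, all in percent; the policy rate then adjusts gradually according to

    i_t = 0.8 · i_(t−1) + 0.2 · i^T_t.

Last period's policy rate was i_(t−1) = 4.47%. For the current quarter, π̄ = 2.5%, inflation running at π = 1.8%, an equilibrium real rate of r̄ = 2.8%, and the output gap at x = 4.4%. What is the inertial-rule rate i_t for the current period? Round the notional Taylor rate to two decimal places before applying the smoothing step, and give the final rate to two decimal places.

4.59%

i^T_t = 2.8 + 1.8 + 0.7 × (1.8 − 2.5) + 0.22 × 4.4
   = 2.8 + 1.8 − 0.49 + 0.968 = 5.08
i_t = 0.8 × 4.47 + 0.2 × 5.08 = 3.576 + 1.016 = 4.59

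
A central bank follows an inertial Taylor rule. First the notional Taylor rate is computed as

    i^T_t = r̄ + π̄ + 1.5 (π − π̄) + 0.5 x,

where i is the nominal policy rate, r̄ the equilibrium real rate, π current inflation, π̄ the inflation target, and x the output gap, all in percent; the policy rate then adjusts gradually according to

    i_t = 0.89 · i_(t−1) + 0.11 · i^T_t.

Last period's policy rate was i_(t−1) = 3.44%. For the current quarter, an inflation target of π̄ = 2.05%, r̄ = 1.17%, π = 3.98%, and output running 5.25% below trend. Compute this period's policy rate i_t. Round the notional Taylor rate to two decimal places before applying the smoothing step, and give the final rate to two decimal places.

Output 5.25% below potential → x = -5.25.
i^T_t = 1.17 + 2.05 + 1.5 × (3.98 − 2.05) + 0.5 × (-5.25)
   = 1.17 + 2.05 + 2.895 − 2.625 = 3.49
i_t = 0.89 × 3.44 + 0.11 × 3.49 = 3.0616 + 0.3839 = 3.45

3.45%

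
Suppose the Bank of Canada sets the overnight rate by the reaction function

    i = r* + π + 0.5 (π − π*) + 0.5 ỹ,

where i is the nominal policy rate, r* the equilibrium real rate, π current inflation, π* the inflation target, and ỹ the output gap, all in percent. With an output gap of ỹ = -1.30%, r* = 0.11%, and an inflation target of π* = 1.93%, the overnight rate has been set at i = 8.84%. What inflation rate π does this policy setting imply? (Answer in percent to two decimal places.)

6.90%

Collecting π: i = r* + (1 + 0.5) π − 0.5 π* + 0.5 ỹ
1.5 π = 8.84 − 0.11 + 0.5 × 1.93 − 0.5 × (-1.30) = 10.345
π = 10.345 / 1.5 = 6.90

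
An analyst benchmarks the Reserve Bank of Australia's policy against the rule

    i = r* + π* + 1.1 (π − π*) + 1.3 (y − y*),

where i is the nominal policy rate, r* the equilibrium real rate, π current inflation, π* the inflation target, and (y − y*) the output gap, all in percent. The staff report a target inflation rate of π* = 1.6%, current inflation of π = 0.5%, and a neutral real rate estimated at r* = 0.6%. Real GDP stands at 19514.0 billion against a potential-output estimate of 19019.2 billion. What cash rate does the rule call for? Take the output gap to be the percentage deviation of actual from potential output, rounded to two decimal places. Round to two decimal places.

4.37%

Output gap = 100 × (19514.0 − 19019.2) / 19019.2 = 2.60%.
i = 0.60 + 1.60 + 1.1 × (0.50 − 1.60) + 1.3 × 2.60
   = 0.60 + 1.6 − 1.21 + 3.38 = 4.37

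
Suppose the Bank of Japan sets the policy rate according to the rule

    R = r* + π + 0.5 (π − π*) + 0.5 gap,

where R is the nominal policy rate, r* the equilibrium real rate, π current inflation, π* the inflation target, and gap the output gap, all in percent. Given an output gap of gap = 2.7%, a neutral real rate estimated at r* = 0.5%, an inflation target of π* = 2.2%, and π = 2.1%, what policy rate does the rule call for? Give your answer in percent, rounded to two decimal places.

3.90%

R = 0.5 + 2.1 + 0.5 × (2.1 − 2.2) + 0.5 × 2.7
   = 0.5 + 2.1 − 0.05 + 1.35 = 3.90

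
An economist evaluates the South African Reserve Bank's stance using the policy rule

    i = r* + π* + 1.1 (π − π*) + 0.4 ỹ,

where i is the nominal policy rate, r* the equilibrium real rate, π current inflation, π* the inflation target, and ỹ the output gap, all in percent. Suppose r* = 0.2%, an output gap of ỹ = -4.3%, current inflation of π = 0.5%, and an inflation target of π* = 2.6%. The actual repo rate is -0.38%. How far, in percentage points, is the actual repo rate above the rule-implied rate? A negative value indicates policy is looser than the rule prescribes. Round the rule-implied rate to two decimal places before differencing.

0.85 pp

i = 0.2 + 2.6 + 1.1 × (0.5 − 2.6) + 0.4 × (-4.3)
   = 0.2 + 2.6 − 2.31 − 1.72 = -1.23
Deviation = -0.38 − (-1.23) = 0.85 pp.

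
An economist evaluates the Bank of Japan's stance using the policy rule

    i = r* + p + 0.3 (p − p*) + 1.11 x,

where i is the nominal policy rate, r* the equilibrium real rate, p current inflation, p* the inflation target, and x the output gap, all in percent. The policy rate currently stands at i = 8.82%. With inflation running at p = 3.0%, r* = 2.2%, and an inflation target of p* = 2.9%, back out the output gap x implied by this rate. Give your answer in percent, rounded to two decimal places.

1.11 x = 8.82 − 2.2 − 3.0 − 0.3 × (3.0 − 2.9) = 3.59
x = 3.59 / 1.11 = 3.23

3.23%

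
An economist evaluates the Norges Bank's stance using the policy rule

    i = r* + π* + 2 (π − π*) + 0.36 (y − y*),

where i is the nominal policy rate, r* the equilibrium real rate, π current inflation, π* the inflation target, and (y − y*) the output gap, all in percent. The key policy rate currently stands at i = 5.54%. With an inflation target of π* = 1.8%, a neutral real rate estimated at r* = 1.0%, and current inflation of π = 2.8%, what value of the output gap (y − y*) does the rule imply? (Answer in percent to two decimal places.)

2.06%

0.36 (y − y*) = 5.54 − 1.0 − 1.8 − 2 × (2.8 − 1.8) = 0.74
(y − y*) = 0.74 / 0.36 = 2.06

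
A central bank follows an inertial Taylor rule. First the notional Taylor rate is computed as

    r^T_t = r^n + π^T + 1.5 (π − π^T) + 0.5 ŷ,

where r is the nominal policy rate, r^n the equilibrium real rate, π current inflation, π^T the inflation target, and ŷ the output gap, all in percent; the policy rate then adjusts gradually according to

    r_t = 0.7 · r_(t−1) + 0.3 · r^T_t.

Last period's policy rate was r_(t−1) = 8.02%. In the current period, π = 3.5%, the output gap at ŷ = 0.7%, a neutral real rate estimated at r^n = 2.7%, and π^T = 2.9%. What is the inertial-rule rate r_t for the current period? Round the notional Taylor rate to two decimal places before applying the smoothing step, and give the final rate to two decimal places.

7.67%

r^T_t = 2.7 + 2.9 + 1.5 × (3.5 − 2.9) + 0.5 × 0.7
   = 2.7 + 2.9 + 0.9 + 0.35 = 6.85
r_t = 0.7 × 8.02 + 0.3 × 6.85 = 5.614 + 2.055 = 7.67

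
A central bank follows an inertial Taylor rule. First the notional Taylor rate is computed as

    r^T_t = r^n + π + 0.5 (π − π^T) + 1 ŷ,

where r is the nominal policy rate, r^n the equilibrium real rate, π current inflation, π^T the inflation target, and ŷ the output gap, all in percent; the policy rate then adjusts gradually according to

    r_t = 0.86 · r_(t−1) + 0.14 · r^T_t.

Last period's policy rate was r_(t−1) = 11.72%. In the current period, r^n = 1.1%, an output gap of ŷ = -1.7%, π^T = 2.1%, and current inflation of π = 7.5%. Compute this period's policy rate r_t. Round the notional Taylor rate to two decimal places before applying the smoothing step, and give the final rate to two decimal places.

11.42%

r^T_t = 1.1 + 7.5 + 0.5 × (7.5 − 2.1) + 1 × (-1.7)
   = 1.1 + 7.5 + 2.7 − 1.7 = 9.60
r_t = 0.86 × 11.72 + 0.14 × 9.60 = 10.0792 + 1.344 = 11.42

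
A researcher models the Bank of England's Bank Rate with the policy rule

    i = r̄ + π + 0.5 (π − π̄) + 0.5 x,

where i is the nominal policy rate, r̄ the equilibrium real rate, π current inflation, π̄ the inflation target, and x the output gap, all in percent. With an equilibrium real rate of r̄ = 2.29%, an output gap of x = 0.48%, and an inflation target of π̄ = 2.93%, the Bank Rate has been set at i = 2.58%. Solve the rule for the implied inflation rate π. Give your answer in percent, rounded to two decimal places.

1.01%

Collecting π: i = r̄ + (1 + 0.5) π − 0.5 π̄ + 0.5 x
1.5 π = 2.58 − 2.29 + 0.5 × 2.93 − 0.5 × 0.48 = 1.515
π = 1.515 / 1.5 = 1.01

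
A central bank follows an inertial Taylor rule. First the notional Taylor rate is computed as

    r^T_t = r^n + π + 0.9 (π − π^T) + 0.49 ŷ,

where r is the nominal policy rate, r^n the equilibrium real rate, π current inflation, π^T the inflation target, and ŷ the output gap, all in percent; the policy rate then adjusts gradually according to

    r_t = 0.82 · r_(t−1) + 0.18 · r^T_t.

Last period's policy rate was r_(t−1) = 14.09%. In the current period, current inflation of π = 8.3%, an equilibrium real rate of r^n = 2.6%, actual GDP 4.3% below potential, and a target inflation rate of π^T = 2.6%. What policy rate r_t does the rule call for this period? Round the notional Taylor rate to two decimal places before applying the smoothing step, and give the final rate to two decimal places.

14.06%

Output 4.3% below potential → ŷ = -4.3.
r^T_t = 2.6 + 8.3 + 0.9 × (8.3 − 2.6) + 0.49 × (-4.3)
   = 2.6 + 8.3 + 5.13 − 2.107 = 13.92
r_t = 0.82 × 14.09 + 0.18 × 13.92 = 11.5538 + 2.5056 = 14.06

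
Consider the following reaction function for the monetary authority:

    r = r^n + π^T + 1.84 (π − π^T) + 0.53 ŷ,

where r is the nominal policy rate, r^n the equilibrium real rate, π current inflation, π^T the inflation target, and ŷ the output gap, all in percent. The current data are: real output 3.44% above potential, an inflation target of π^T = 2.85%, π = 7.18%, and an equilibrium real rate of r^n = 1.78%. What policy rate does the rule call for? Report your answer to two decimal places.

14.42%

Output 3.44% above potential → ŷ = 3.44.
r = 1.78 + 2.85 + 1.84 × (7.18 − 2.85) + 0.53 × 3.44
   = 1.78 + 2.85 + 7.9672 + 1.8232 = 14.42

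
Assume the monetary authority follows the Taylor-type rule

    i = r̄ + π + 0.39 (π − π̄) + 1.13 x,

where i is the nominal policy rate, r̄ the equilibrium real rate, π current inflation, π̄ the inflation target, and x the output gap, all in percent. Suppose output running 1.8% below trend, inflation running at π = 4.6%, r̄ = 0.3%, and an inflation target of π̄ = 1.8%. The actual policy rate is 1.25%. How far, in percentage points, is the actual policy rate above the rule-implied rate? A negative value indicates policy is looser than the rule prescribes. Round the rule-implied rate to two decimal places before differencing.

-2.71 pp

Output 1.8% below potential → x = -1.8.
i = 0.3 + 4.6 + 0.39 × (4.6 − 1.8) + 1.13 × (-1.8)
   = 0.3 + 4.6 + 1.092 − 2.034 = 3.96
Deviation = 1.25 − 3.96 = -2.71 pp.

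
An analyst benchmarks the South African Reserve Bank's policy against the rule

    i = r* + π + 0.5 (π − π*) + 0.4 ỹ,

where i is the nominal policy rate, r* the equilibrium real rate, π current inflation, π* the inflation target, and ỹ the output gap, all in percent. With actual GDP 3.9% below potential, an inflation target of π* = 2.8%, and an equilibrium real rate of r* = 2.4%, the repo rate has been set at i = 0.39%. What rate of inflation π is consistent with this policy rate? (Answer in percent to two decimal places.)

0.63%

Output 3.9% below potential → ỹ = -3.9.
Collecting π: i = r* + (1 + 0.5) π − 0.5 π* + 0.4 ỹ
1.5 π = 0.39 − 2.4 + 0.5 × 2.8 − 0.4 × (-3.9) = 0.95
π = 0.95 / 1.5 = 0.63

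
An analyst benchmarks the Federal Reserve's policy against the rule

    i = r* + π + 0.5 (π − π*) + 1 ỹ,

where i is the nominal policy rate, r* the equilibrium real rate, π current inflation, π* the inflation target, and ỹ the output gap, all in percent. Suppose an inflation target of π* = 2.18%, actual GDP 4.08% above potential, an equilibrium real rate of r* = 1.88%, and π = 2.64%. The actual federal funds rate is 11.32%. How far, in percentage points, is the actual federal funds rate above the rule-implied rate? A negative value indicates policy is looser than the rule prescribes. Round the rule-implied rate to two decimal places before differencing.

Output 4.08% above potential → ỹ = 4.08.
i = 1.88 + 2.64 + 0.5 × (2.64 − 2.18) + 1 × 4.08
   = 1.88 + 2.64 + 0.23 + 4.08 = 8.83
Deviation = 11.32 − 8.83 = 2.49 pp.

2.49 pp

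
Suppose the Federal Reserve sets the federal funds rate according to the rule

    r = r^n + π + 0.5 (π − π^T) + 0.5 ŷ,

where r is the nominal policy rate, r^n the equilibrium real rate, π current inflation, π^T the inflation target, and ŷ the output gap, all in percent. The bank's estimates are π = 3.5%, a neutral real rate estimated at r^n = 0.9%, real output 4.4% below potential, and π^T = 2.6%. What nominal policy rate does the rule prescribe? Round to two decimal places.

2.65%

Output 4.4% below potential → ŷ = -4.4.
r = 0.9 + 3.5 + 0.5 × (3.5 − 2.6) + 0.5 × (-4.4)
   = 0.9 + 3.5 + 0.45 − 2.2 = 2.65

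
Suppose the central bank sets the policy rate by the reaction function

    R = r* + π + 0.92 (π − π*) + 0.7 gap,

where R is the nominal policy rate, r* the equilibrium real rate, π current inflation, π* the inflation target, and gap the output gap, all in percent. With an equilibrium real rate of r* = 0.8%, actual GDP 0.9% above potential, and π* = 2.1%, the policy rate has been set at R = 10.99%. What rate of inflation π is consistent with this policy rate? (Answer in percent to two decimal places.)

Output 0.9% above potential → gap = 0.9.
Collecting π: R = r* + (1 + 0.92) π − 0.92 π* + 0.7 gap
1.92 π = 10.99 − 0.8 + 0.92 × 2.1 − 0.7 × 0.9 = 11.492
π = 11.492 / 1.92 = 5.99

5.99%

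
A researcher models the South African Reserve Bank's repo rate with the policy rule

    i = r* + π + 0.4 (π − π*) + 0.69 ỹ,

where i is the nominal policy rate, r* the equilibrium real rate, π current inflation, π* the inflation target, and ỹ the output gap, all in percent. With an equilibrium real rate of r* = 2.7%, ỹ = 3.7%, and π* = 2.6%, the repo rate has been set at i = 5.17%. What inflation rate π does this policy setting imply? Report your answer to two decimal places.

0.68%

Collecting π: i = r* + (1 + 0.4) π − 0.4 π* + 0.69 ỹ
1.4 π = 5.17 − 2.7 + 0.4 × 2.6 − 0.69 × 3.7 = 0.957
π = 0.957 / 1.4 = 0.68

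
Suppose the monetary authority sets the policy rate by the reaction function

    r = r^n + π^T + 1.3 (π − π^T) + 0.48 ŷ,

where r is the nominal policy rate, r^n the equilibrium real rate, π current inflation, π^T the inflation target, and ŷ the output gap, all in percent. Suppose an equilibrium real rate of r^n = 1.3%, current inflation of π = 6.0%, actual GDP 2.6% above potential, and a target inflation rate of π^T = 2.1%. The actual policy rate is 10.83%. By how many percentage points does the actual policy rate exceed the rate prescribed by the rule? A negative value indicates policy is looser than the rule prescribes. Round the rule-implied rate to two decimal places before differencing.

Output 2.6% above potential → ŷ = 2.6.
r = 1.3 + 2.1 + 1.3 × (6.0 − 2.1) + 0.48 × 2.6
   = 1.3 + 2.1 + 5.07 + 1.248 = 9.72
Deviation = 10.83 − 9.72 = 1.11 pp.

1.11 pp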